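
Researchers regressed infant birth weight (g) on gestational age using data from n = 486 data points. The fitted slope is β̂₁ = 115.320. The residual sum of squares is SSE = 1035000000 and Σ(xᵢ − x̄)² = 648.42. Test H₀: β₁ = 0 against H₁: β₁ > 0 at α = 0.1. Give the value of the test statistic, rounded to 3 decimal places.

MSE = SSE/(n − 2) = 1035000000/484 = 2.13843e+06.
SE(β̂₁) = √(MSE/Sₓₓ) = √(2.13843e+06/648.42) = 57.4274.
t = 115.320 / 57.4274 = 2.008.
df = n − 2 = 484.
One-sided p ≈ 0.0226, which is < 0.1, so reject H₀.
There is evidence that the true slope on gestational age is positive.

t = 2.008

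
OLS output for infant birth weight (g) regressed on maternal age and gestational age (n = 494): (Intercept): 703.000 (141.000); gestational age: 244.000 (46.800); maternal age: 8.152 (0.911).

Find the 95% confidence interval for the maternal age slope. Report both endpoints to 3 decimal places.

Read off: b = 8.152, SE = 0.911 for maternal age.
df = n − k − 1 = 494 − 2 − 1 = 491.
t* = t_{0.025, 491} = 1.964807.
Margin = t* × SE = 1.964807 × 0.911 = 1.78994.
CI: 8.152 ± 1.78994 → (6.362, 9.942).

(6.362, 9.942)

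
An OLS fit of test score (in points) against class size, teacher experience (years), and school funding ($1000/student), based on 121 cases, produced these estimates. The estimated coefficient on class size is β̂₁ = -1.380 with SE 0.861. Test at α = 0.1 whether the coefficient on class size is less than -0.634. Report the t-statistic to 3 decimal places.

H₀: β₁ = -0.634 vs H₁: β₁ < -0.634.
t = (β̂₁ − β₁⁰)/SE = (-1.380 − (-0.634)) / 0.861 = -0.866.
df = n − k − 1 = 121 − 3 − 1 = 117.
One-sided p ≈ 0.1940, which is ≥ 0.1, so fail to reject H₀.
The data do not give significant evidence that the true slope on class size is below -0.634 points per unit, holding the other predictors fixed.

t = -0.866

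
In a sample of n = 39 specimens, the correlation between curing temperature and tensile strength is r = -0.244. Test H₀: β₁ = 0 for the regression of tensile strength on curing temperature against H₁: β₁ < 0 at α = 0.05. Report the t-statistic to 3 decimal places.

t = -1.530

t = r·√(n − 2)/√(1 − r²) = -0.244·√37/√0.940464 = -1.530.
df = n − 2 = 37.
One-sided p ≈ 0.0672, which is ≥ 0.05, so fail to reject H₀.
The data do not give significant evidence of a linear association between curing temperature and tensile strength.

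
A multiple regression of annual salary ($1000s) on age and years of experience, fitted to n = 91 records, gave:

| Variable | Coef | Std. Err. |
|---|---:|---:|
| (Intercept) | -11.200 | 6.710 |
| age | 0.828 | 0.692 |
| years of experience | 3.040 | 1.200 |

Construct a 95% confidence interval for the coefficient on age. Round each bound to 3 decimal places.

Read off: b = 0.828, SE = 0.692 for age.
df = n − k − 1 = 91 − 2 − 1 = 88.
t* = t_{0.025, 88} = 1.98729.
Margin = t* × SE = 1.98729 × 0.692 = 1.37520.
CI: 0.828 ± 1.37520 → (-0.547, 2.203).

(-0.547, 2.203)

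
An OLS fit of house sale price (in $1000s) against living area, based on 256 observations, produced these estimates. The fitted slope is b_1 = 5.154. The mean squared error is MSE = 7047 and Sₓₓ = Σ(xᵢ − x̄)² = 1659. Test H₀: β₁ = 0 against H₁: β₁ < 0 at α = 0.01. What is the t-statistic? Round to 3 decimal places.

SE(b_1) = √(MSE/Sₓₓ) = √(7047/1659) = 2.061.
t = 5.154 / 2.061 = 2.501.
df = n − 2 = 254.
One-sided p ≈ 0.9935, which is ≥ 0.01, so fail to reject H₀.
The data do not give significant evidence that the true slope on living area is negative.

t = 2.501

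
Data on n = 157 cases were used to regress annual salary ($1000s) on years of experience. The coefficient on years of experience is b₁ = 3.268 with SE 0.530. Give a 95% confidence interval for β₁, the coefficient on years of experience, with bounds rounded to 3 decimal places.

(2.221, 4.315)

df = n − 2 = 157 − 2 = 155.
t* = t_{0.025, 155} = 1.975387.
Margin = t* × SE = 1.975387 × 0.530 = 1.04696.
CI: 3.268 ± 1.04696 → (2.221, 4.315).
With 95% confidence, each one-unit increase in years of experience is associated with a change of between 2.221 and 4.315 $1000s in annual salary.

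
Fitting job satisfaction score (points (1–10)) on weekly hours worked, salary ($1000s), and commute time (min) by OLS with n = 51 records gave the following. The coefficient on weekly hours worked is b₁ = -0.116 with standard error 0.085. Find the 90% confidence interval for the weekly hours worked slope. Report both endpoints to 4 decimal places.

(-0.2586, 0.0266)

df = n − k − 1 = 51 − 3 − 1 = 47.
t* = t_{0.05, 47} = 1.677927.
Margin = t* × SE = 1.677927 × 0.085 = 0.142624.
CI: -0.116 ± 0.142624 → (-0.2586, 0.0266).
With 90% confidence, each one-unit increase in weekly hours worked is associated with a change of between -0.2586 and 0.0266 points (1–10) in job satisfaction score, holding the other predictors fixed.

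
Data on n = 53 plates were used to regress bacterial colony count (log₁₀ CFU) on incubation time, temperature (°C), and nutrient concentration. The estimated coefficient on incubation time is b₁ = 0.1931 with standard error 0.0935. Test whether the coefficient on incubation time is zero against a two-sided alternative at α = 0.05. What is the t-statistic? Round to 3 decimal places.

H₀: β₁ = 0 vs H₁: β₁ ≠ 0.
t = (b₁ − β₁⁰)/SE = 0.1931 / 0.0935 = 2.065.
df = n − k − 1 = 53 − 3 − 1 = 49.
Two-sided p ≈ 0.0442, which is < 0.05, so reject H₀.
There is evidence that incubation time is associated with bacterial colony count, holding the other predictors fixed.

t = 2.065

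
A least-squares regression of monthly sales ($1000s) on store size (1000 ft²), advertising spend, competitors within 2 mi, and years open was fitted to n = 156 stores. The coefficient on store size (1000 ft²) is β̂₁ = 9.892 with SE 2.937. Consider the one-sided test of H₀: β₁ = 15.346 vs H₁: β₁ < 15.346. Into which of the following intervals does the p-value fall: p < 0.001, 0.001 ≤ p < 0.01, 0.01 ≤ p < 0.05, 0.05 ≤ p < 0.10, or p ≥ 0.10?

0.01 ≤ p < 0.05

t = (9.892 − 15.346) / 2.937 = -1.857.
df = n − k − 1 = 156 − 4 − 1 = 151.
One-sided p = P(T_{151} < t) ≈ 0.0326.
So 0.01 ≤ p < 0.05.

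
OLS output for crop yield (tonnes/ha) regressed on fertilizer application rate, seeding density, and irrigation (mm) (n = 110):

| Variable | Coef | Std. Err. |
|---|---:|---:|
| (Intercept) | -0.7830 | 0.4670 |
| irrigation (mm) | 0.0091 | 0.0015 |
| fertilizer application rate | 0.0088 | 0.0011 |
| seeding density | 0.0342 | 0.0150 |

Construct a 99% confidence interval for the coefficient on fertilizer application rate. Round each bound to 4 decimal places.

Read off: b = 0.0088, SE = 0.0011 for fertilizer application rate.
df = n − k − 1 = 110 − 3 − 1 = 106.
t* = t_{0.005, 106} = 2.623008.
Margin = t* × SE = 2.623008 × 0.0011 = 0.002885.
CI: 0.0088 ± 0.002885 → (0.0059, 0.0117).

(0.0059, 0.0117)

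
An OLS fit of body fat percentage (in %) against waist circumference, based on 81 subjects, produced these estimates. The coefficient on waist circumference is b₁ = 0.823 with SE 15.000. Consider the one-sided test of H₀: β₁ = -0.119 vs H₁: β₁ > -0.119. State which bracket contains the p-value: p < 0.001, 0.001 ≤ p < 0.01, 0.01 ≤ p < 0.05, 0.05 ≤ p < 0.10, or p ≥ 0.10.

p ≥ 0.10

t = (0.823 − (-0.119)) / 15.000 = 0.063.
df = n − 2 = 81 − 2 = 79.
One-sided p = P(T_{79} > t) ≈ 0.4750.
So p ≥ 0.10.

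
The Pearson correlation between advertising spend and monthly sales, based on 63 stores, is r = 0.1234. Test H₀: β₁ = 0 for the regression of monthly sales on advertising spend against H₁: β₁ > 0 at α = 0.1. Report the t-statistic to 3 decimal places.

t = r·√(n − 2)/√(1 − r²) = 0.1234·√61/√0.984772 = 0.971.
df = n − 2 = 61.
One-sided p ≈ 0.1676, which is ≥ 0.1, so fail to reject H₀.
The data do not give significant evidence of a linear association between advertising spend and monthly sales.

t = 0.971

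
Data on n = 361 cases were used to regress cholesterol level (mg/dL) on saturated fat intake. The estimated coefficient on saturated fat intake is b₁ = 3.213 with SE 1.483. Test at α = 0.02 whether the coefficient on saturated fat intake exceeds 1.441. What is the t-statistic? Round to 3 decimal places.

H₀: β₁ = 1.441 vs H₁: β₁ > 1.441.
t = (b₁ − β₁⁰)/SE = (3.213 − 1.441) / 1.483 = 1.195.
df = n − 2 = 361 − 2 = 359.
One-sided p ≈ 0.1165, which is ≥ 0.02, so fail to reject H₀.
The data do not give significant evidence that the true slope on saturated fat intake exceeds 1.441 mg/dL per unit.

t = 1.195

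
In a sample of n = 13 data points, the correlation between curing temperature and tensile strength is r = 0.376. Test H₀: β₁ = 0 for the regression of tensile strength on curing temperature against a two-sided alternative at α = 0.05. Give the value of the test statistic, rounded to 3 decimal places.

t = r·√(n − 2)/√(1 − r²) = 0.376·√11/√0.858624 = 1.346.
df = n − 2 = 11.
Two-sided p ≈ 0.2054, which is ≥ 0.05, so fail to reject H₀.
The data do not give significant evidence of a linear association between curing temperature and tensile strength.

t = 1.346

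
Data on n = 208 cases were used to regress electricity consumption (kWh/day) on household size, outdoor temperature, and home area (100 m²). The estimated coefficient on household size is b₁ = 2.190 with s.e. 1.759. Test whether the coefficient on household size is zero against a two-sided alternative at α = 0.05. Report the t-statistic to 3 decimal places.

t = 1.245

H₀: β₁ = 0 vs H₁: β₁ ≠ 0.
t = (b₁ − β₁⁰)/SE = 2.190 / 1.759 = 1.245.
df = n − k − 1 = 208 − 3 − 1 = 204.
Two-sided p ≈ 0.2146, which is ≥ 0.05, so fail to reject H₀.
The data do not give significant evidence of an association between household size and electricity consumption, after adjusting for the other predictors.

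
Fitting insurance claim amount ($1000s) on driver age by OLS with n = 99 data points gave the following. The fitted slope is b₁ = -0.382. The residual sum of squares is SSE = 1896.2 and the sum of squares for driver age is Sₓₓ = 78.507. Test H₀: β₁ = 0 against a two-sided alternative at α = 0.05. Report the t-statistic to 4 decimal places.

MSE = SSE/(n − 2) = 1896.2/97 = 19.5485.
SE(b₁) = √(MSE/Sₓₓ) = √(19.5485/78.507) = 0.499002.
t = -0.382 / 0.499002 = -0.7655.
df = n − 2 = 97.
Two-sided p ≈ 0.4458, which is ≥ 0.05, so fail to reject H₀.
The data do not give significant evidence of an association between driver age and insurance claim amount.

t = -0.7655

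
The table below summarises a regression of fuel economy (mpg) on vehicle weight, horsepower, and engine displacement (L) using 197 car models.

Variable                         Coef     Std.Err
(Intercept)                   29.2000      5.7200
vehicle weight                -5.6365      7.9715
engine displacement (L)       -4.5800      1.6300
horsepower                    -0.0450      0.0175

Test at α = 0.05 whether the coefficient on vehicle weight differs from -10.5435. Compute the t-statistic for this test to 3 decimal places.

Read off: b = -5.6365, SE = 7.9715 for vehicle weight.
H₀: β₁ = -10.5435 vs H₁: β₁ ≠ -10.5435.
t = (-5.6365 − (-10.5435)) / 7.9715 = 0.616.
df = n − k − 1 = 197 − 3 − 1 = 193.
Two-sided p ≈ 0.5389, which is ≥ 0.05, so fail to reject H₀.
The data are consistent with a true slope of -10.5435 mpg per unit of vehicle weight, holding the other predictors fixed.

t = 0.616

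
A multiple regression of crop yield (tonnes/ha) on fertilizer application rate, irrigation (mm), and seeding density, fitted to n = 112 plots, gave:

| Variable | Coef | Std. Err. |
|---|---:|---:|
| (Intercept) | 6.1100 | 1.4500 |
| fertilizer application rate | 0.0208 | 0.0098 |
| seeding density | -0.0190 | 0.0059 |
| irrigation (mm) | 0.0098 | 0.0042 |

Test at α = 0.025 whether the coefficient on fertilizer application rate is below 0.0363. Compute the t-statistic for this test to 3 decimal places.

t = -1.582

Read off: b = 0.0208, SE = 0.0098 for fertilizer application rate.
H₀: β₁ = 0.0363 vs H₁: β₁ < 0.0363.
t = (0.0208 − 0.0363) / 0.0098 = -1.582.
df = n − k − 1 = 112 − 3 − 1 = 108.
One-sided p ≈ 0.0583, which is ≥ 0.025, so fail to reject H₀.
The data do not give significant evidence that the true slope on fertilizer application rate is below 0.0363 tonnes/ha per unit, holding the other predictors fixed.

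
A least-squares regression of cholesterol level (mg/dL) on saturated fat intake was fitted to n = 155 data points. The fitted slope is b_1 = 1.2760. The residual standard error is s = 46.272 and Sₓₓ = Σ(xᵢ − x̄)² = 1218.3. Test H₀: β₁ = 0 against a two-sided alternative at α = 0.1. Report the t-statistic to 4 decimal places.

SE(b_1) = s/√Sₓₓ = 46.272/√1218.3 = 1.32569.
t = 1.2760 / 1.32569 = 0.9625.
df = n − 2 = 153.
Two-sided p ≈ 0.3373, which is ≥ 0.1, so fail to reject H₀.
The data do not give significant evidence of an association between saturated fat intake and cholesterol level.

t = 0.9625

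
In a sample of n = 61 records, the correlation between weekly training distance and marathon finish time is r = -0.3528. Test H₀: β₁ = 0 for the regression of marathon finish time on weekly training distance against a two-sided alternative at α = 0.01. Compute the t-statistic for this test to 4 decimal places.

t = -2.8961

t = r·√(n − 2)/√(1 − r²) = -0.3528·√59/√0.875532 = -2.8961.
df = n − 2 = 59.
Two-sided p ≈ 0.0053, which is < 0.01, so reject H₀.
There is evidence of a linear association between weekly training distance and marathon finish time.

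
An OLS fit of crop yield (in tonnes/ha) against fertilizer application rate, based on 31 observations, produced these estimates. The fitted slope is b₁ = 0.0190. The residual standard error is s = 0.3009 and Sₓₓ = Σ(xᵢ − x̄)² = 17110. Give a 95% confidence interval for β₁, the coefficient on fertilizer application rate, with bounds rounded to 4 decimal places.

SE(b₁) = s/√Sₓₓ = 0.3009/√17110 = 0.00230037.
df = n − 2 = 29.
t* = t_{0.025, 29} = 2.04523.
Margin = t* × SE = 2.04523 × 0.00230037 = 0.004705.
CI: 0.0190 ± 0.004705 → (0.0143, 0.0237).
With 95% confidence, each one-unit increase in fertilizer application rate is associated with a change of between 0.0143 and 0.0237 tonnes/ha in crop yield.

(0.0143, 0.0237)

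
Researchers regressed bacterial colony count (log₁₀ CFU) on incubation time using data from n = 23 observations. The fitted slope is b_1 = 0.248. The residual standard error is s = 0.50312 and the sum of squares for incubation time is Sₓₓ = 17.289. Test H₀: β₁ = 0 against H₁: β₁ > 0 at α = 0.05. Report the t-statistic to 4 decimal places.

SE(b_1) = s/√Sₓₓ = 0.50312/√17.289 = 0.121.
t = 0.248 / 0.121 = 2.0496.
df = n − 2 = 21.
One-sided p ≈ 0.0266, which is < 0.05, so reject H₀.
There is evidence that the true slope on incubation time is positive.

t = 2.0496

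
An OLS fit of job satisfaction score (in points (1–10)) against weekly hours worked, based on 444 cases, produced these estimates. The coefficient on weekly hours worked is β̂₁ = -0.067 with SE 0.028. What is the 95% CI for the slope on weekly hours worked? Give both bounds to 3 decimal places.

(-0.122, -0.012)

df = n − 2 = 444 − 2 = 442.
t* = t_{0.025, 442} = 1.965346.
Margin = t* × SE = 1.965346 × 0.028 = 0.05503.
CI: -0.067 ± 0.05503 → (-0.122, -0.012).
With 95% confidence, each one-unit increase in weekly hours worked is associated with a change of between -0.122 and -0.012 points (1–10) in job satisfaction score.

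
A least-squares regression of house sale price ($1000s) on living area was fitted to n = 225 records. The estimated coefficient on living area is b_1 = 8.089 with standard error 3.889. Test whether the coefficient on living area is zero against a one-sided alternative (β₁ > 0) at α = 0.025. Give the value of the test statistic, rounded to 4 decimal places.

H₀: β₁ = 0 vs H₁: β₁ > 0.
t = (b_1 − β₁⁰)/SE = 8.089 / 3.889 = 2.0800.
df = n − 2 = 225 − 2 = 223.
One-sided p ≈ 0.0193, which is < 0.025, so reject H₀.
There is evidence that the true slope on living area is positive.

t = 2.0800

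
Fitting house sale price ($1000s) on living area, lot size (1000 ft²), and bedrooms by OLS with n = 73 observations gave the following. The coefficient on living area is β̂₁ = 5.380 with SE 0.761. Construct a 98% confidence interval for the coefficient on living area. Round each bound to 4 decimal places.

(3.5676, 7.1924)

df = n − k − 1 = 73 − 3 − 1 = 69.
t* = t_{0.01, 69} = 2.381615.
Margin = t* × SE = 2.381615 × 0.761 = 1.812409.
CI: 5.380 ± 1.812409 → (3.5676, 7.1924).
With 98% confidence, each one-unit increase in living area is associated with a change of between 3.5676 and 7.1924 $1000s in house sale price, holding the other predictors fixed.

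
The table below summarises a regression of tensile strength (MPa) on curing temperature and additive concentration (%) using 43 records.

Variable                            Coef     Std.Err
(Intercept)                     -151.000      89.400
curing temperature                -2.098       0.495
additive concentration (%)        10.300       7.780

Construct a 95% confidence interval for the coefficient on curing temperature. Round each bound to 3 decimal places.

(-3.098, -1.098)

Read off: b = -2.098, SE = 0.495 for curing temperature.
df = n − k − 1 = 43 − 2 − 1 = 40.
t* = t_{0.025, 40} = 2.021075.
Margin = t* × SE = 2.021075 × 0.495 = 1.00043.
CI: -2.098 ± 1.00043 → (-3.098, -1.098).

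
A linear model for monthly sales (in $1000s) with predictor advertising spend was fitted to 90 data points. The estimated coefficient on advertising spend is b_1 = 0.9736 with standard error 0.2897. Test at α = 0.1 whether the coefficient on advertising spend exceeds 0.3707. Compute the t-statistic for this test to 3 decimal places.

H₀: β₁ = 0.3707 vs H₁: β₁ > 0.3707.
t = (b_1 − β₁⁰)/SE = (0.9736 − 0.3707) / 0.2897 = 2.081.
df = n − 2 = 90 − 2 = 88.
One-sided p ≈ 0.0202, which is < 0.1, so reject H₀.
There is evidence that the true slope on advertising spend exceeds 0.3707 $1000s per unit.

t = 2.081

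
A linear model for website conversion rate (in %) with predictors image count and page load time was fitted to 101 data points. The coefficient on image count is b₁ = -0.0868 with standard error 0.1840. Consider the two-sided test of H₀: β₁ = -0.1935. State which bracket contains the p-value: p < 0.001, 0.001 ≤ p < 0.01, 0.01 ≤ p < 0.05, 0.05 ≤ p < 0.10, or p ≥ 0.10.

t = (-0.0868 − (-0.1935)) / 0.1840 = 0.580.
df = n − k − 1 = 101 − 2 − 1 = 98.
Two-sided p = 2·P(T_{98} > |t|) ≈ 0.5633.
So p ≥ 0.10.

p ≥ 0.10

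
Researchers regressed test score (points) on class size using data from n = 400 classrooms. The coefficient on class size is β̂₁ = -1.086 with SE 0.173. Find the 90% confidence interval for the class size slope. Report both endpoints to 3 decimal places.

(-1.371, -0.801)

df = n − 2 = 400 − 2 = 398.
t* = t_{0.05, 398} = 1.648691.
Margin = t* × SE = 1.648691 × 0.173 = 0.28522.
CI: -1.086 ± 0.28522 → (-1.371, -0.801).
With 90% confidence, each one-unit increase in class size is associated with a change of between -1.371 and -0.801 points in test score.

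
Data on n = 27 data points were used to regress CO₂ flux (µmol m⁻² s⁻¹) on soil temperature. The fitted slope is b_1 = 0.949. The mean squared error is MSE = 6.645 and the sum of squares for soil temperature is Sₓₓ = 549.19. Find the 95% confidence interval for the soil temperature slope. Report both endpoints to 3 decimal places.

SE(b_1) = √(MSE/Sₓₓ) = √(6.645/549.19) = 0.109998.
df = n − 2 = 25.
t* = t_{0.025, 25} = 2.059539.
Margin = t* × SE = 2.059539 × 0.109998 = 0.22655.
CI: 0.949 ± 0.22655 → (0.722, 1.176).
With 95% confidence, each one-unit increase in soil temperature is associated with a change of between 0.722 and 1.176 µmol m⁻² s⁻¹ in CO₂ flux.

(0.722, 1.176)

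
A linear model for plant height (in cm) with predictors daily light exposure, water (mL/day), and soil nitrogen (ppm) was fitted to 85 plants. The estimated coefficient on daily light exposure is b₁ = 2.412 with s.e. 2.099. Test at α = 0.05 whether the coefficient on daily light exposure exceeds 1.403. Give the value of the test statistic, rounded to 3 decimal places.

H₀: β₁ = 1.403 vs H₁: β₁ > 1.403.
t = (b₁ − β₁⁰)/SE = (2.412 − 1.403) / 2.099 = 0.481.
df = n − k − 1 = 85 − 3 − 1 = 81.
One-sided p ≈ 0.3160, which is ≥ 0.05, so fail to reject H₀.
The data do not give significant evidence that the true slope on daily light exposure exceeds 1.403 cm per unit, holding the other predictors fixed.

t = 0.481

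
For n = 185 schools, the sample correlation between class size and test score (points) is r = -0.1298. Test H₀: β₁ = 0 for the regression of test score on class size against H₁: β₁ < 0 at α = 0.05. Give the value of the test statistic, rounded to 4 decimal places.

t = -1.7709

t = r·√(n − 2)/√(1 − r²) = -0.1298·√183/√0.983152 = -1.7709.
df = n − 2 = 183.
One-sided p ≈ 0.0391, which is < 0.05, so reject H₀.
There is evidence of a linear association between class size and test score.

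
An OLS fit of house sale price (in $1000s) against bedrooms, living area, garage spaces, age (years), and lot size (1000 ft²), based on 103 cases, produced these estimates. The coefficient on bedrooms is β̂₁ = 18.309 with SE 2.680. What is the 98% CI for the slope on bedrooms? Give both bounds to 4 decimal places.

(11.9697, 24.6483)

df = n − k − 1 = 103 − 5 − 1 = 97.
t* = t_{0.01, 97} = 2.365407.
Margin = t* × SE = 2.365407 × 2.680 = 6.339291.
CI: 18.309 ± 6.339291 → (11.9697, 24.6483).
With 98% confidence, each one-unit increase in bedrooms is associated with a change of between 11.9697 and 24.6483 $1000s in house sale price, holding the other predictors fixed.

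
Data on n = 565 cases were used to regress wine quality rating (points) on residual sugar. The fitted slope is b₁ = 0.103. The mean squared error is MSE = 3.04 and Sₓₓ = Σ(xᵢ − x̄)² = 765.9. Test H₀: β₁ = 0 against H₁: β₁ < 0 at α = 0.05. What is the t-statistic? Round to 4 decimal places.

SE(b₁) = √(MSE/Sₓₓ) = √(3.04/765.9) = 0.0630015.
t = 0.103 / 0.0630015 = 1.6349.
df = n − 2 = 563.
One-sided p ≈ 0.9487, which is ≥ 0.05, so fail to reject H₀.
The data do not give significant evidence that the true slope on residual sugar is negative.

t = 1.6349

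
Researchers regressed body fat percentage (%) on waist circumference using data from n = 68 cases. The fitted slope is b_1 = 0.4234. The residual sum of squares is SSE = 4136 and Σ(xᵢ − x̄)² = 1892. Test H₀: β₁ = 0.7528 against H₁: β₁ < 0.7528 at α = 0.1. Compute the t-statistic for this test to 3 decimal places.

t = -1.810

MSE = SSE/(n − 2) = 4136/66 = 62.6667.
SE(b_1) = √(MSE/Sₓₓ) = √(62.6667/1892) = 0.181994.
t = (0.4234 − 0.7528) / 0.181994 = -1.810.
df = n − 2 = 66.
One-sided p ≈ 0.0374, which is < 0.1, so reject H₀.
There is evidence that the true slope on waist circumference is below 0.7528 % per unit.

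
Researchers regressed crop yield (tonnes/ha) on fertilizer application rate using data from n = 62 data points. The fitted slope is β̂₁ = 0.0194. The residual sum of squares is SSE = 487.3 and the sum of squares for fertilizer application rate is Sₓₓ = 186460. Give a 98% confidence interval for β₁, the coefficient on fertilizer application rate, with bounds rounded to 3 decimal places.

MSE = SSE/(n − 2) = 487.3/60 = 8.12167.
SE(β̂₁) = √(MSE/Sₓₓ) = √(8.12167/186460) = 0.00659978.
df = n − 2 = 60.
t* = t_{0.01, 60} = 2.390119.
Margin = t* × SE = 2.390119 × 0.00659978 = 0.01577.
CI: 0.0194 ± 0.01577 → (0.004, 0.035).
With 98% confidence, each one-unit increase in fertilizer application rate is associated with a change of between 0.004 and 0.035 tonnes/ha in crop yield.

(0.004, 0.035)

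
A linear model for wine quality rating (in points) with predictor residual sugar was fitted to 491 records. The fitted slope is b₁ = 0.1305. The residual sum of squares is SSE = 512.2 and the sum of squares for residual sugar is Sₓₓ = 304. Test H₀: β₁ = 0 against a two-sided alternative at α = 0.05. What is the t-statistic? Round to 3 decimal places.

MSE = SSE/(n − 2) = 512.2/489 = 1.04744.
SE(b₁) = √(MSE/Sₓₓ) = √(1.04744/304) = 0.0586987.
t = 0.1305 / 0.0586987 = 2.223.
df = n − 2 = 489.
Two-sided p ≈ 0.0267, which is < 0.05, so reject H₀.
There is evidence that residual sugar is associated with wine quality rating.

t = 2.223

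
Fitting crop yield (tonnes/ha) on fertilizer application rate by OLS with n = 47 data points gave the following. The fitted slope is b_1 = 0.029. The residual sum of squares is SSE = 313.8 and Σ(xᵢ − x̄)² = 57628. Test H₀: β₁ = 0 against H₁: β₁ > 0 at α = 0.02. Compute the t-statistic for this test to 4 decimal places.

MSE = SSE/(n − 2) = 313.8/45 = 6.97333.
SE(b_1) = √(MSE/Sₓₓ) = √(6.97333/57628) = 0.0110003.
t = 0.029 / 0.0110003 = 2.6363.
df = n − 2 = 45.
One-sided p ≈ 0.0057, which is < 0.02, so reject H₀.
There is evidence that the true slope on fertilizer application rate is positive.

t = 2.6363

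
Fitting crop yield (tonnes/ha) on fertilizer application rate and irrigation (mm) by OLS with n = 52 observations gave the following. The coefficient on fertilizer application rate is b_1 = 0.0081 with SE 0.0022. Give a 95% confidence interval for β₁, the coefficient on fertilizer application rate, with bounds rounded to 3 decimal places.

(0.004, 0.013)

df = n − k − 1 = 52 − 2 − 1 = 49.
t* = t_{0.025, 49} = 2.009575.
Margin = t* × SE = 2.009575 × 0.0022 = 0.00442.
CI: 0.0081 ± 0.00442 → (0.004, 0.013).
With 95% confidence, each one-unit increase in fertilizer application rate is associated with a change of between 0.004 and 0.013 tonnes/ha in crop yield, holding the other predictors fixed.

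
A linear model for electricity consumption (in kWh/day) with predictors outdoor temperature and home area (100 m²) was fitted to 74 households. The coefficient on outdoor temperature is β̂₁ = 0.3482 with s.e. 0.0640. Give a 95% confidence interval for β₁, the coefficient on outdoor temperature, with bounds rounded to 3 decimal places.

df = n − k − 1 = 74 − 2 − 1 = 71.
t* = t_{0.025, 71} = 1.993943.
Margin = t* × SE = 1.993943 × 0.0640 = 0.12761.
CI: 0.3482 ± 0.12761 → (0.221, 0.476).
With 95% confidence, each one-unit increase in outdoor temperature is associated with a change of between 0.221 and 0.476 kWh/day in electricity consumption, holding the other predictors fixed.

(0.221, 0.476)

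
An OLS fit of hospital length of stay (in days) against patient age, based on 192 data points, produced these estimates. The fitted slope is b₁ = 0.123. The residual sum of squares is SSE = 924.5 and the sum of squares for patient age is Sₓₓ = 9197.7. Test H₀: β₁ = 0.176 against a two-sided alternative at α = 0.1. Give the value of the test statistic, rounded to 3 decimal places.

MSE = SSE/(n − 2) = 924.5/190 = 4.86579.
SE(b₁) = √(MSE/Sₓₓ) = √(4.86579/9197.7) = 0.0230005.
t = (0.123 − 0.176) / 0.0230005 = -2.304.
df = n − 2 = 190.
Two-sided p ≈ 0.0223, which is < 0.1, so reject H₀.
There is evidence that the true slope on patient age differs from 0.176 days per unit.

t = -2.304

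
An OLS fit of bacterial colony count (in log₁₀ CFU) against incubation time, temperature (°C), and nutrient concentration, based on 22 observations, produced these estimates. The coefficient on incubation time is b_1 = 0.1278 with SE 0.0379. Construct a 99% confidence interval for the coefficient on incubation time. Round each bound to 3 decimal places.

(0.019, 0.237)

df = n − k − 1 = 22 − 3 − 1 = 18.
t* = t_{0.005, 18} = 2.87844.
Margin = t* × SE = 2.87844 × 0.0379 = 0.10909.
CI: 0.1278 ± 0.10909 → (0.019, 0.237).
With 99% confidence, each one-unit increase in incubation time is associated with a change of between 0.019 and 0.237 log₁₀ CFU in bacterial colony count, holding the other predictors fixed.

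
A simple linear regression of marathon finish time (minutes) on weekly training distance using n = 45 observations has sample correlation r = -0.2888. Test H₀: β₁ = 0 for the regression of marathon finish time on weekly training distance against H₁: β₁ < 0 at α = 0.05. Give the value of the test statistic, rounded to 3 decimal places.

t = -1.978

t = r·√(n − 2)/√(1 − r²) = -0.2888·√43/√0.916595 = -1.978.
df = n − 2 = 43.
One-sided p ≈ 0.0272, which is < 0.05, so reject H₀.
There is evidence of a linear association between weekly training distance and marathon finish time.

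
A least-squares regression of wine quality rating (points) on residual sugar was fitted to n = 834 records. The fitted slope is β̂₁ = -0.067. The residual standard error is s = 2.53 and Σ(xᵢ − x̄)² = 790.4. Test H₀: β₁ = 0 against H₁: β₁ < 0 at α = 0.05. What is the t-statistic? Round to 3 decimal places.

SE(β̂₁) = s/√Sₓₓ = 2.53/√790.4 = 0.0899906.
t = -0.067 / 0.0899906 = -0.745.
df = n − 2 = 832.
One-sided p ≈ 0.2284, which is ≥ 0.05, so fail to reject H₀.
The data do not give significant evidence that the true slope on residual sugar is negative.

t = -0.745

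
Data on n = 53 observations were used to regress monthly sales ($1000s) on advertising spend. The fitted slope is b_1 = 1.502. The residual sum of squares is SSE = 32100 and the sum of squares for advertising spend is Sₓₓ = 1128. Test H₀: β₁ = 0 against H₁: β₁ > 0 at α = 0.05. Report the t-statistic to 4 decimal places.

t = 2.0107

MSE = SSE/(n − 2) = 32100/51 = 629.412.
SE(b_1) = √(MSE/Sₓₓ) = √(629.412/1128) = 0.746987.
t = 1.502 / 0.746987 = 2.0107.
df = n − 2 = 51.
One-sided p ≈ 0.0248, which is < 0.05, so reject H₀.
There is evidence that the true slope on advertising spend is positive.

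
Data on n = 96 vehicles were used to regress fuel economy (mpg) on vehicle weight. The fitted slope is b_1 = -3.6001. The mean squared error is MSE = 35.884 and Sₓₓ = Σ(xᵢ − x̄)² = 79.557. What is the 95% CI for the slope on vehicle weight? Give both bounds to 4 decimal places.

(-4.9336, -2.2666)

SE(b_1) = √(MSE/Sₓₓ) = √(35.884/79.557) = 0.671601.
df = n − 2 = 94.
t* = t_{0.025, 94} = 1.985523.
Margin = t* × SE = 1.985523 × 0.671601 = 1.333479.
CI: -3.6001 ± 1.333479 → (-4.9336, -2.2666).
With 95% confidence, each one-unit increase in vehicle weight is associated with a change of between -4.9336 and -2.2666 mpg in fuel economy.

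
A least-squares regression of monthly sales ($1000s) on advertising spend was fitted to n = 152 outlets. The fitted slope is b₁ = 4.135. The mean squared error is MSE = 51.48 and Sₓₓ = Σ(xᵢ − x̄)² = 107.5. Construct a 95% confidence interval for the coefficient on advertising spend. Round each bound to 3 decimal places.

(2.768, 5.502)

SE(b₁) = √(MSE/Sₓₓ) = √(51.48/107.5) = 0.692014.
df = n − 2 = 150.
t* = t_{0.025, 150} = 1.975905.
Margin = t* × SE = 1.975905 × 0.692014 = 1.36735.
CI: 4.135 ± 1.36735 → (2.768, 5.502).
With 95% confidence, each one-unit increase in advertising spend is associated with a change of between 2.768 and 5.502 $1000s in monthly sales.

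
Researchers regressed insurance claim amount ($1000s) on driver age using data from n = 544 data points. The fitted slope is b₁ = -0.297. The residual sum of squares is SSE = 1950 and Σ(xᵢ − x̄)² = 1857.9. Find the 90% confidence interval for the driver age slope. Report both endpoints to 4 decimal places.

(-0.3695, -0.2245)

MSE = SSE/(n − 2) = 1950/542 = 3.59779.
SE(b₁) = √(MSE/Sₓₓ) = √(3.59779/1857.9) = 0.0440055.
df = n − 2 = 542.
t* = t_{0.05, 542} = 1.64767.
Margin = t* × SE = 1.64767 × 0.0440055 = 0.072506.
CI: -0.297 ± 0.072506 → (-0.3695, -0.2245).
With 90% confidence, each one-unit increase in driver age is associated with a change of between -0.3695 and -0.2245 $1000s in insurance claim amount.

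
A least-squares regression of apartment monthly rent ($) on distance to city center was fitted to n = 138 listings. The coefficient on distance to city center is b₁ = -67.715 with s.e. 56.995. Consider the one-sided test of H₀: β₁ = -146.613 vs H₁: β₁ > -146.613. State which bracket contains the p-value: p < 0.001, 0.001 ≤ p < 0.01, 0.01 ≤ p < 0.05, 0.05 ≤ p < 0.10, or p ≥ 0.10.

t = (-67.715 − (-146.613)) / 56.995 = 1.384.
df = n − 2 = 138 − 2 = 136.
One-sided p = P(T_{136} > t) ≈ 0.0843.
So 0.05 ≤ p < 0.10.

0.05 ≤ p < 0.10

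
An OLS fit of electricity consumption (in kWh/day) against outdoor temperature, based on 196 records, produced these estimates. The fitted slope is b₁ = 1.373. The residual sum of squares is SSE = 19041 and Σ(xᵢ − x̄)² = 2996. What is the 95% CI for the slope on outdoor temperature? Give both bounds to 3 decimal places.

MSE = SSE/(n − 2) = 19041/194 = 98.1495.
SE(b₁) = √(MSE/Sₓₓ) = √(98.1495/2996) = 0.180998.
df = n − 2 = 194.
t* = t_{0.025, 194} = 1.972268.
Margin = t* × SE = 1.972268 × 0.180998 = 0.35698.
CI: 1.373 ± 0.35698 → (1.016, 1.730).
With 95% confidence, each one-unit increase in outdoor temperature is associated with a change of between 1.016 and 1.730 kWh/day in electricity consumption.

(1.016, 1.730)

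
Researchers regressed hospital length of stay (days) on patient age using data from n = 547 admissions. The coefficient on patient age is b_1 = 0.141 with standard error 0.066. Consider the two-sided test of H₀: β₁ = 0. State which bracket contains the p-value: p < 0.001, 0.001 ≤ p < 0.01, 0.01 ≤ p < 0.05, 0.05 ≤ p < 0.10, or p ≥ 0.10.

t = 0.141 / 0.066 = 2.136.
df = n − 2 = 547 − 2 = 545.
Two-sided p = 2·P(T_{545} > |t|) ≈ 0.0331.
So 0.01 ≤ p < 0.05.

0.01 ≤ p < 0.05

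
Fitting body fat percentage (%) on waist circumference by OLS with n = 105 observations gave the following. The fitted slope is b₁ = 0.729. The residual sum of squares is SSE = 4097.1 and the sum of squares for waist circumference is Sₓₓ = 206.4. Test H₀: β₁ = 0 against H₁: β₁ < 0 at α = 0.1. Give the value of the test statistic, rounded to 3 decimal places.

t = 1.661

MSE = SSE/(n − 2) = 4097.1/103 = 39.7777.
SE(b₁) = √(MSE/Sₓₓ) = √(39.7777/206.4) = 0.439.
t = 0.729 / 0.439 = 1.661.
df = n − 2 = 103.
One-sided p ≈ 0.9501, which is ≥ 0.1, so fail to reject H₀.
The data do not give significant evidence that the true slope on waist circumference is negative.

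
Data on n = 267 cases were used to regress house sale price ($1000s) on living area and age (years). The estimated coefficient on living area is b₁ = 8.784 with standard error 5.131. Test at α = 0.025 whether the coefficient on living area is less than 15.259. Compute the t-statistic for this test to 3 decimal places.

H₀: β₁ = 15.259 vs H₁: β₁ < 15.259.
t = (b₁ − β₁⁰)/SE = (8.784 − 15.259) / 5.131 = -1.262.
df = n − k − 1 = 267 − 2 − 1 = 264.
One-sided p ≈ 0.1040, which is ≥ 0.025, so fail to reject H₀.
The data do not give significant evidence that the true slope on living area is below 15.259 $1000s per unit, holding the other predictors fixed.

t = -1.262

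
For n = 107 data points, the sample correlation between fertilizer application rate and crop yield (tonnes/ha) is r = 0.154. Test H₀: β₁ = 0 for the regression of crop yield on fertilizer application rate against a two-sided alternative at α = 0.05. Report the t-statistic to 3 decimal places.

t = r·√(n − 2)/√(1 − r²) = 0.154·√105/√0.976284 = 1.597.
df = n − 2 = 105.
Two-sided p ≈ 0.1133, which is ≥ 0.05, so fail to reject H₀.
The data do not give significant evidence of a linear association between fertilizer application rate and crop yield.

t = 1.597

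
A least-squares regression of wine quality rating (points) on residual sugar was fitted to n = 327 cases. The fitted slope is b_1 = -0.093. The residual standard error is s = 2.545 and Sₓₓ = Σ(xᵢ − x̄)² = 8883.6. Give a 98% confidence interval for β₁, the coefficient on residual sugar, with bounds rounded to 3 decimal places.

(-0.156, -0.030)

SE(b_1) = s/√Sₓₓ = 2.545/√8883.6 = 0.0270018.
df = n − 2 = 325.
t* = t_{0.01, 325} = 2.337876.
Margin = t* × SE = 2.337876 × 0.0270018 = 0.06313.
CI: -0.093 ± 0.06313 → (-0.156, -0.030).
With 98% confidence, each one-unit increase in residual sugar is associated with a change of between -0.156 and -0.030 points in wine quality rating.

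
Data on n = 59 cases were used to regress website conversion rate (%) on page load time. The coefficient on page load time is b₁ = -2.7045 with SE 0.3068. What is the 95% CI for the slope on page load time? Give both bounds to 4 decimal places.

(-3.3189, -2.0901)

df = n − 2 = 59 − 2 = 57.
t* = t_{0.025, 57} = 2.002465.
Margin = t* × SE = 2.002465 × 0.3068 = 0.614356.
CI: -2.7045 ± 0.614356 → (-3.3189, -2.0901).
With 95% confidence, each one-unit increase in page load time is associated with a change of between -3.3189 and -2.0901 % in website conversion rate.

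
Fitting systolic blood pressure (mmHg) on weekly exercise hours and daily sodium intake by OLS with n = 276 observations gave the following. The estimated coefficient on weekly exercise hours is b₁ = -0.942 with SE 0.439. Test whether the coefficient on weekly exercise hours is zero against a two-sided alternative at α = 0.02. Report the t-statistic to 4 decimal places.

t = -2.1458

H₀: β₁ = 0 vs H₁: β₁ ≠ 0.
t = (b₁ − β₁⁰)/SE = -0.942 / 0.439 = -2.1458.
df = n − k − 1 = 276 − 2 − 1 = 273.
Two-sided p ≈ 0.0328, which is ≥ 0.02, so fail to reject H₀.
The data do not give significant evidence of an association between weekly exercise hours and systolic blood pressure, after adjusting for the other predictors.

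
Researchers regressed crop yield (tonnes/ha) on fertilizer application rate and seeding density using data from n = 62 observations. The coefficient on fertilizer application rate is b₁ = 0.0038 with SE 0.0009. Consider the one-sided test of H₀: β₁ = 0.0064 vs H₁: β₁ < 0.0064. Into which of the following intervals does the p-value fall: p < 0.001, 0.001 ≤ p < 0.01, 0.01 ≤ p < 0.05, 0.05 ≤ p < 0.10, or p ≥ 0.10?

0.001 ≤ p < 0.01

t = (0.0038 − 0.0064) / 0.0009 = -2.889.
df = n − k − 1 = 62 − 2 − 1 = 59.
One-sided p = P(T_{59} < t) ≈ 0.0027.
So 0.001 ≤ p < 0.01.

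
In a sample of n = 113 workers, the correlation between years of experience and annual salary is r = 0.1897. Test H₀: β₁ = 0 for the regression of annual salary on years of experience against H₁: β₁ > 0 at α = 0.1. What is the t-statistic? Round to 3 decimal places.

t = 2.036

t = r·√(n − 2)/√(1 − r²) = 0.1897·√111/√0.964014 = 2.036.
df = n − 2 = 111.
One-sided p ≈ 0.0221, which is < 0.1, so reject H₀.
There is evidence of a linear association between years of experience and annual salary.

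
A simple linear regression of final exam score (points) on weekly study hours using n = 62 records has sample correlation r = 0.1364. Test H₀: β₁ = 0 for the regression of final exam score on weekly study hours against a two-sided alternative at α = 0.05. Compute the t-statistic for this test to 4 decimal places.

t = 1.0665

t = r·√(n − 2)/√(1 − r²) = 0.1364·√60/√0.981395 = 1.0665.
df = n − 2 = 60.
Two-sided p ≈ 0.2905, which is ≥ 0.05, so fail to reject H₀.
The data do not give significant evidence of a linear association between weekly study hours and final exam score.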